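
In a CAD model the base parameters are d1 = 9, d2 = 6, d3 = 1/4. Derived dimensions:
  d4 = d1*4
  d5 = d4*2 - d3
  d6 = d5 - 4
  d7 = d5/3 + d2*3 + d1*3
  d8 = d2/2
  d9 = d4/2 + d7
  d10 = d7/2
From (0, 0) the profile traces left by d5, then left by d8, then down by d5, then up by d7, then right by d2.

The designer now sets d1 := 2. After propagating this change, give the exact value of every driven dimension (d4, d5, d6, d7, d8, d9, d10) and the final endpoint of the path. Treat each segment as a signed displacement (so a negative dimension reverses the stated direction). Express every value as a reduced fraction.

Apply edit: d1 := 2
  d4 = d1*4 = 8
  d5 = d4*2 - d3 = 63/4
  d6 = d5 - 4 = 47/4
  d7 = d5/3 + d2*3 + d1*3 = 117/4
  d8 = d2/2 = 3
  d9 = d4/2 + d7 = 133/4
  d10 = d7/2 = 117/8
Walk from origin (0, 0):
  seg 1: left by d5 = 63/4 → (-63/4, 0)
  seg 2: left by d8 = 3 → (-75/4, 0)
  seg 3: down by d5 = 63/4 → (-75/4, -63/4)
  seg 4: up by d7 = 117/4 → (-75/4, 27/2)
  seg 5: right by d2 = 6 → (-51/4, 27/2)

d4 = 8
d5 = 63/4
d6 = 47/4
d7 = 117/4
d8 = 3
d9 = 133/4
d10 = 117/8
endpoint = (-51/4, 27/2)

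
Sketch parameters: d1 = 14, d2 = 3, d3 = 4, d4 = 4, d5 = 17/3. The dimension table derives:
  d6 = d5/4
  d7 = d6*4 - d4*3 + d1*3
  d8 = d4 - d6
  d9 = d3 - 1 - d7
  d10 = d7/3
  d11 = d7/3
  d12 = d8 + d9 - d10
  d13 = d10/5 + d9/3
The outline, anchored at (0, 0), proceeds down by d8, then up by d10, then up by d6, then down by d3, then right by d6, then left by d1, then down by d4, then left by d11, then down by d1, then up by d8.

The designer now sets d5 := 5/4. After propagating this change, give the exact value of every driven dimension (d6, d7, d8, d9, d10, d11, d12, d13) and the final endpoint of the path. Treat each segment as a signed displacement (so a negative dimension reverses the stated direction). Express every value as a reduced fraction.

d6 = 5/16
d7 = 125/4
d8 = 59/16
d9 = -113/4
d10 = 125/12
d11 = 125/12
d12 = -1679/48
d13 = -22/3
endpoint = (-1157/48, -541/48)

Apply edit: d5 := 5/4
  d6 = d5/4 = 5/16
  d7 = d6*4 - d4*3 + d1*3 = 125/4
  d8 = d4 - d6 = 59/16
  d9 = d3 - 1 - d7 = -113/4
  d10 = d7/3 = 125/12
  d11 = d7/3 = 125/12
  d12 = d8 + d9 - d10 = -1679/48
  d13 = d10/5 + d9/3 = -22/3
Walk from origin (0, 0):
  seg 1: down by d8 = 59/16 → (0, -59/16)
  seg 2: up by d10 = 125/12 → (0, 323/48)
  seg 3: up by d6 = 5/16 → (0, 169/24)
  seg 4: down by d3 = 4 → (0, 73/24)
  seg 5: right by d6 = 5/16 → (5/16, 73/24)
  seg 6: left by d1 = 14 → (-219/16, 73/24)
  seg 7: down by d4 = 4 → (-219/16, -23/24)
  seg 8: left by d11 = 125/12 → (-1157/48, -23/24)
  seg 9: down by d1 = 14 → (-1157/48, -359/24)
  seg 10: up by d8 = 59/16 → (-1157/48, -541/48)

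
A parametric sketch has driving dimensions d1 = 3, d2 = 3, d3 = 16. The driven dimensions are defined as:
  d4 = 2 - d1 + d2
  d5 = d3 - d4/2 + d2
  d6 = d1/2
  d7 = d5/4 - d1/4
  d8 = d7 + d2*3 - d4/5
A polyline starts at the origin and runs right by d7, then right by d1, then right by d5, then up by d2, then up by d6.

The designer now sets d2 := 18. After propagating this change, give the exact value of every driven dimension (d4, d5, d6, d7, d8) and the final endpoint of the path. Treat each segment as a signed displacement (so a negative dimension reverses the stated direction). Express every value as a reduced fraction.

d4 = 17
d5 = 51/2
d6 = 3/2
d7 = 45/8
d8 = 2249/40
endpoint = (273/8, 39/2)

Apply edit: d2 := 18
  d4 = 2 - d1 + d2 = 17
  d5 = d3 - d4/2 + d2 = 51/2
  d6 = d1/2 = 3/2
  d7 = d5/4 - d1/4 = 45/8
  d8 = d7 + d2*3 - d4/5 = 2249/40
Walk from origin (0, 0):
  seg 1: right by d7 = 45/8 → (45/8, 0)
  seg 2: right by d1 = 3 → (69/8, 0)
  seg 3: right by d5 = 51/2 → (273/8, 0)
  seg 4: up by d2 = 18 → (273/8, 18)
  seg 5: up by d6 = 3/2 → (273/8, 39/2)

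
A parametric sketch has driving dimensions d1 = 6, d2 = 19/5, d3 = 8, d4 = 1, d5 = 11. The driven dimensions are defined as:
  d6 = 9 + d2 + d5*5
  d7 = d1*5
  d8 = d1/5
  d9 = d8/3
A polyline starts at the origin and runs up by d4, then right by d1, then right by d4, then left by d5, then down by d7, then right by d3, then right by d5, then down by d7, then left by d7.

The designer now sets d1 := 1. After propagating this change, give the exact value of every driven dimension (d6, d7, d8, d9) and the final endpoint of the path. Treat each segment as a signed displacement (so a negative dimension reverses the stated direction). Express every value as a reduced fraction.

Apply edit: d1 := 1
  d6 = 9 + d2 + d5*5 = 339/5
  d7 = d1*5 = 5
  d8 = d1/5 = 1/5
  d9 = d8/3 = 1/15
Walk from origin (0, 0):
  seg 1: up by d4 = 1 → (0, 1)
  seg 2: right by d1 = 1 → (1, 1)
  seg 3: right by d4 = 1 → (2, 1)
  seg 4: left by d5 = 11 → (-9, 1)
  seg 5: down by d7 = 5 → (-9, -4)
  seg 6: right by d3 = 8 → (-1, -4)
  seg 7: right by d5 = 11 → (10, -4)
  seg 8: down by d7 = 5 → (10, -9)
  seg 9: left by d7 = 5 → (5, -9)

d6 = 339/5
d7 = 5
d8 = 1/5
d9 = 1/15
endpoint = (5, -9)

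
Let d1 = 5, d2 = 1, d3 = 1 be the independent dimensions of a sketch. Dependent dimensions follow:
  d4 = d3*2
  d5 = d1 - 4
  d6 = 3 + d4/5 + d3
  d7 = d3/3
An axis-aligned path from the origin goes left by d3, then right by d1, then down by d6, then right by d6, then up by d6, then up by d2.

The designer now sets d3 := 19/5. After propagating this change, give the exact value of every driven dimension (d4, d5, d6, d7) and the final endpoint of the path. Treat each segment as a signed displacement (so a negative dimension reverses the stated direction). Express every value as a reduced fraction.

d4 = 38/5
d5 = 1
d6 = 208/25
d7 = 19/15
endpoint = (238/25, 1)

Apply edit: d3 := 19/5
  d4 = d3*2 = 38/5
  d5 = d1 - 4 = 1
  d6 = 3 + d4/5 + d3 = 208/25
  d7 = d3/3 = 19/15
Walk from origin (0, 0):
  seg 1: left by d3 = 19/5 → (-19/5, 0)
  seg 2: right by d1 = 5 → (6/5, 0)
  seg 3: down by d6 = 208/25 → (6/5, -208/25)
  seg 4: right by d6 = 208/25 → (238/25, -208/25)
  seg 5: up by d6 = 208/25 → (238/25, 0)
  seg 6: up by d2 = 1 → (238/25, 1)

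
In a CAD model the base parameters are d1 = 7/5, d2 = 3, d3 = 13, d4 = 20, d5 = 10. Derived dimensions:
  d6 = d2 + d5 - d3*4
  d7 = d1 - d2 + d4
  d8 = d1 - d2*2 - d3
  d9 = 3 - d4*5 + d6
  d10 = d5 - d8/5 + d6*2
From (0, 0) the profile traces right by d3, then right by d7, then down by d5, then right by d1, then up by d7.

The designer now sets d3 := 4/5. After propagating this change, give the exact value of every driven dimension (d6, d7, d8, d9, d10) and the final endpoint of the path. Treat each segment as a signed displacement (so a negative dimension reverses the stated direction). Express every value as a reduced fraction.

d6 = 49/5
d7 = 92/5
d8 = -27/5
d9 = -436/5
d10 = 767/25
endpoint = (103/5, 42/5)

Apply edit: d3 := 4/5
  d6 = d2 + d5 - d3*4 = 49/5
  d7 = d1 - d2 + d4 = 92/5
  d8 = d1 - d2*2 - d3 = -27/5
  d9 = 3 - d4*5 + d6 = -436/5
  d10 = d5 - d8/5 + d6*2 = 767/25
Walk from origin (0, 0):
  seg 1: right by d3 = 4/5 → (4/5, 0)
  seg 2: right by d7 = 92/5 → (96/5, 0)
  seg 3: down by d5 = 10 → (96/5, -10)
  seg 4: right by d1 = 7/5 → (103/5, -10)
  seg 5: up by d7 = 92/5 → (103/5, 42/5)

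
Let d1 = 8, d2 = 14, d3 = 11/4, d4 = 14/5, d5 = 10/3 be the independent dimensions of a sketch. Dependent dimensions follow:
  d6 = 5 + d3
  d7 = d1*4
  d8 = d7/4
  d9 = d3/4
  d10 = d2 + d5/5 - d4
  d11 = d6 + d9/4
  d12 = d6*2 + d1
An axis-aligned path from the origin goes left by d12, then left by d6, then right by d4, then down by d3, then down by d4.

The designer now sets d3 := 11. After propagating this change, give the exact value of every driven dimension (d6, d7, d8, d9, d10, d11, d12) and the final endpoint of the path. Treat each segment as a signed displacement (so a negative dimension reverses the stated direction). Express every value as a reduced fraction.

d6 = 16
d7 = 32
d8 = 8
d9 = 11/4
d10 = 178/15
d11 = 267/16
d12 = 40
endpoint = (-266/5, -69/5)

Apply edit: d3 := 11
  d6 = 5 + d3 = 16
  d7 = d1*4 = 32
  d8 = d7/4 = 8
  d9 = d3/4 = 11/4
  d10 = d2 + d5/5 - d4 = 178/15
  d11 = d6 + d9/4 = 267/16
  d12 = d6*2 + d1 = 40
Walk from origin (0, 0):
  seg 1: left by d12 = 40 → (-40, 0)
  seg 2: left by d6 = 16 → (-56, 0)
  seg 3: right by d4 = 14/5 → (-266/5, 0)
  seg 4: down by d3 = 11 → (-266/5, -11)
  seg 5: down by d4 = 14/5 → (-266/5, -69/5)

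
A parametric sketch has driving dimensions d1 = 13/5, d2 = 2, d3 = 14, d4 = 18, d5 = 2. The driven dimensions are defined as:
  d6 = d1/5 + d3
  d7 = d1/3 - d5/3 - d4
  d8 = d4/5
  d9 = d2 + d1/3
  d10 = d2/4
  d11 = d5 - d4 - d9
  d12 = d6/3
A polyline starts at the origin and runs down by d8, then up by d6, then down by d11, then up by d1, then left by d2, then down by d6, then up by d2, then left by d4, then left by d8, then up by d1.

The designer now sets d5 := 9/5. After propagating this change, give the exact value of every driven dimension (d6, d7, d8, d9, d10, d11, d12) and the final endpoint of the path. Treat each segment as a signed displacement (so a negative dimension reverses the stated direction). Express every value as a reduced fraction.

d6 = 363/25
d7 = -266/15
d8 = 18/5
d9 = 43/15
d10 = 1/2
d11 = -286/15
d12 = 121/25
endpoint = (-118/5, 68/3)

Apply edit: d5 := 9/5
  d6 = d1/5 + d3 = 363/25
  d7 = d1/3 - d5/3 - d4 = -266/15
  d8 = d4/5 = 18/5
  d9 = d2 + d1/3 = 43/15
  d10 = d2/4 = 1/2
  d11 = d5 - d4 - d9 = -286/15
  d12 = d6/3 = 121/25
Walk from origin (0, 0):
  seg 1: down by d8 = 18/5 → (0, -18/5)
  seg 2: up by d6 = 363/25 → (0, 273/25)
  seg 3: down by d11 = -286/15 → (0, 2249/75)
  seg 4: up by d1 = 13/5 → (0, 2444/75)
  seg 5: left by d2 = 2 → (-2, 2444/75)
  seg 6: down by d6 = 363/25 → (-2, 271/15)
  seg 7: up by d2 = 2 → (-2, 301/15)
  seg 8: left by d4 = 18 → (-20, 301/15)
  seg 9: left by d8 = 18/5 → (-118/5, 301/15)
  seg 10: up by d1 = 13/5 → (-118/5, 68/3)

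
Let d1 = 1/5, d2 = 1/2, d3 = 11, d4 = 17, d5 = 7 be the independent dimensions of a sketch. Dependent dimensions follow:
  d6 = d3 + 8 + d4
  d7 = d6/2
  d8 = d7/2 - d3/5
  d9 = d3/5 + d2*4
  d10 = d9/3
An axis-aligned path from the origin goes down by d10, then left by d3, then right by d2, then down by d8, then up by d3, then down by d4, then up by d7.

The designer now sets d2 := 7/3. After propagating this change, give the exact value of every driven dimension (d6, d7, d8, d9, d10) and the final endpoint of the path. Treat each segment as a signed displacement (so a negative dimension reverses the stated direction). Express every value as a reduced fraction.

d6 = 36
d7 = 18
d8 = 34/5
d9 = 173/15
d10 = 173/45
endpoint = (-26/3, 61/45)

Apply edit: d2 := 7/3
  d6 = d3 + 8 + d4 = 36
  d7 = d6/2 = 18
  d8 = d7/2 - d3/5 = 34/5
  d9 = d3/5 + d2*4 = 173/15
  d10 = d9/3 = 173/45
Walk from origin (0, 0):
  seg 1: down by d10 = 173/45 → (0, -173/45)
  seg 2: left by d3 = 11 → (-11, -173/45)
  seg 3: right by d2 = 7/3 → (-26/3, -173/45)
  seg 4: down by d8 = 34/5 → (-26/3, -479/45)
  seg 5: up by d3 = 11 → (-26/3, 16/45)
  seg 6: down by d4 = 17 → (-26/3, -749/45)
  seg 7: up by d7 = 18 → (-26/3, 61/45)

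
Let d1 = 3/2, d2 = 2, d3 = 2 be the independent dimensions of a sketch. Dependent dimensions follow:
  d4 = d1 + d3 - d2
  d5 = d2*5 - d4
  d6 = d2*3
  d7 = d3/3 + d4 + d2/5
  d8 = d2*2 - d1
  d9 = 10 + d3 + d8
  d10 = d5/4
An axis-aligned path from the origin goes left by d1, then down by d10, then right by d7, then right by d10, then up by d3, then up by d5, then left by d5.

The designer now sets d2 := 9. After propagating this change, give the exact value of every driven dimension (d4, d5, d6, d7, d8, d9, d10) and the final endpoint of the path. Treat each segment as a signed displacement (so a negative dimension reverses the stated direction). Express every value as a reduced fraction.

Apply edit: d2 := 9
  d4 = d1 + d3 - d2 = -11/2
  d5 = d2*5 - d4 = 101/2
  d6 = d2*3 = 27
  d7 = d3/3 + d4 + d2/5 = -91/30
  d8 = d2*2 - d1 = 33/2
  d9 = 10 + d3 + d8 = 57/2
  d10 = d5/4 = 101/8
Walk from origin (0, 0):
  seg 1: left by d1 = 3/2 → (-3/2, 0)
  seg 2: down by d10 = 101/8 → (-3/2, -101/8)
  seg 3: right by d7 = -91/30 → (-68/15, -101/8)
  seg 4: right by d10 = 101/8 → (971/120, -101/8)
  seg 5: up by d3 = 2 → (971/120, -85/8)
  seg 6: up by d5 = 101/2 → (971/120, 319/8)
  seg 7: left by d5 = 101/2 → (-5089/120, 319/8)

d4 = -11/2
d5 = 101/2
d6 = 27
d7 = -91/30
d8 = 33/2
d9 = 57/2
d10 = 101/8
endpoint = (-5089/120, 319/8)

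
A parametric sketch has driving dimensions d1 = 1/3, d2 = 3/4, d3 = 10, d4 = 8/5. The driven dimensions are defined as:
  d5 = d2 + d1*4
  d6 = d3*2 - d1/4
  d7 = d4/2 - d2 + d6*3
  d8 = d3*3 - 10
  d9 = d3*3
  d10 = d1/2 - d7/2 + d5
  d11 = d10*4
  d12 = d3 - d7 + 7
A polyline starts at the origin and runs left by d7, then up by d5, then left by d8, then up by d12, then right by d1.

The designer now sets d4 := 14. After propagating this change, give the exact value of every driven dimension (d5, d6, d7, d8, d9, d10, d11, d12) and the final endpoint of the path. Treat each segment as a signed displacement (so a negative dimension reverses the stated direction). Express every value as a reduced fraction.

d5 = 25/12
d6 = 239/12
d7 = 66
d8 = 20
d9 = 30
d10 = -123/4
d11 = -123
d12 = -49
endpoint = (-257/3, -563/12)

Apply edit: d4 := 14
  d5 = d2 + d1*4 = 25/12
  d6 = d3*2 - d1/4 = 239/12
  d7 = d4/2 - d2 + d6*3 = 66
  d8 = d3*3 - 10 = 20
  d9 = d3*3 = 30
  d10 = d1/2 - d7/2 + d5 = -123/4
  d11 = d10*4 = -123
  d12 = d3 - d7 + 7 = -49
Walk from origin (0, 0):
  seg 1: left by d7 = 66 → (-66, 0)
  seg 2: up by d5 = 25/12 → (-66, 25/12)
  seg 3: left by d8 = 20 → (-86, 25/12)
  seg 4: up by d12 = -49 → (-86, -563/12)
  seg 5: right by d1 = 1/3 → (-257/3, -563/12)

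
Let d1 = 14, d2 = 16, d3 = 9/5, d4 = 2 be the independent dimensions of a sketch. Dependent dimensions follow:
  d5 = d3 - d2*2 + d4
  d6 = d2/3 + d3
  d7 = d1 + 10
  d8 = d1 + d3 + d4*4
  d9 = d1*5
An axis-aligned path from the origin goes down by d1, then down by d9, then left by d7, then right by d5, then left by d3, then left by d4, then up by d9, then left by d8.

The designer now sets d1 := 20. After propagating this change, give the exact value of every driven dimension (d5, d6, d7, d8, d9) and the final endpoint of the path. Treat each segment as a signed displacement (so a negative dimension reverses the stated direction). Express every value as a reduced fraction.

d5 = -141/5
d6 = 107/15
d7 = 30
d8 = 149/5
d9 = 100
endpoint = (-459/5, -20)

Apply edit: d1 := 20
  d5 = d3 - d2*2 + d4 = -141/5
  d6 = d2/3 + d3 = 107/15
  d7 = d1 + 10 = 30
  d8 = d1 + d3 + d4*4 = 149/5
  d9 = d1*5 = 100
Walk from origin (0, 0):
  seg 1: down by d1 = 20 → (0, -20)
  seg 2: down by d9 = 100 → (0, -120)
  seg 3: left by d7 = 30 → (-30, -120)
  seg 4: right by d5 = -141/5 → (-291/5, -120)
  seg 5: left by d3 = 9/5 → (-60, -120)
  seg 6: left by d4 = 2 → (-62, -120)
  seg 7: up by d9 = 100 → (-62, -20)
  seg 8: left by d8 = 149/5 → (-459/5, -20)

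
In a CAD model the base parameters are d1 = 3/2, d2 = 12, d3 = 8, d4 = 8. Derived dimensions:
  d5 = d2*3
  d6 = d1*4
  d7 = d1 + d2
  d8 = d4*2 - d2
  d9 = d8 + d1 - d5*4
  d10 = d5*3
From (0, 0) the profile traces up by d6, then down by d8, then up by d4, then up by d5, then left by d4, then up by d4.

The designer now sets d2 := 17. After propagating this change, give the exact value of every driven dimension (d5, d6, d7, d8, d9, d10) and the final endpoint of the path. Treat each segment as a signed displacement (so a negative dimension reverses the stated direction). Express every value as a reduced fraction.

Apply edit: d2 := 17
  d5 = d2*3 = 51
  d6 = d1*4 = 6
  d7 = d1 + d2 = 37/2
  d8 = d4*2 - d2 = -1
  d9 = d8 + d1 - d5*4 = -407/2
  d10 = d5*3 = 153
Walk from origin (0, 0):
  seg 1: up by d6 = 6 → (0, 6)
  seg 2: down by d8 = -1 → (0, 7)
  seg 3: up by d4 = 8 → (0, 15)
  seg 4: up by d5 = 51 → (0, 66)
  seg 5: left by d4 = 8 → (-8, 66)
  seg 6: up by d4 = 8 → (-8, 74)

d5 = 51
d6 = 6
d7 = 37/2
d8 = -1
d9 = -407/2
d10 = 153
endpoint = (-8, 74)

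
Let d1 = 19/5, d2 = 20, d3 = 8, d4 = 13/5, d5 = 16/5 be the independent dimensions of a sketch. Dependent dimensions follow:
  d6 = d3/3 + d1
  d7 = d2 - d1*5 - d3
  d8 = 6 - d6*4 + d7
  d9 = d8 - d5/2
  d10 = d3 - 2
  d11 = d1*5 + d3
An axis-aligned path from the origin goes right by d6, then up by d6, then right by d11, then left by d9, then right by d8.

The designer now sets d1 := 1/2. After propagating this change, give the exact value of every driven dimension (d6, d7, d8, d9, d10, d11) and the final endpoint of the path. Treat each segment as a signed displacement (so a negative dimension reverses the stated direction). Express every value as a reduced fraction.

d6 = 19/6
d7 = 19/2
d8 = 17/6
d9 = 37/30
d10 = 6
d11 = 21/2
endpoint = (229/15, 19/6)

Apply edit: d1 := 1/2
  d6 = d3/3 + d1 = 19/6
  d7 = d2 - d1*5 - d3 = 19/2
  d8 = 6 - d6*4 + d7 = 17/6
  d9 = d8 - d5/2 = 37/30
  d10 = d3 - 2 = 6
  d11 = d1*5 + d3 = 21/2
Walk from origin (0, 0):
  seg 1: right by d6 = 19/6 → (19/6, 0)
  seg 2: up by d6 = 19/6 → (19/6, 19/6)
  seg 3: right by d11 = 21/2 → (41/3, 19/6)
  seg 4: left by d9 = 37/30 → (373/30, 19/6)
  seg 5: right by d8 = 17/6 → (229/15, 19/6)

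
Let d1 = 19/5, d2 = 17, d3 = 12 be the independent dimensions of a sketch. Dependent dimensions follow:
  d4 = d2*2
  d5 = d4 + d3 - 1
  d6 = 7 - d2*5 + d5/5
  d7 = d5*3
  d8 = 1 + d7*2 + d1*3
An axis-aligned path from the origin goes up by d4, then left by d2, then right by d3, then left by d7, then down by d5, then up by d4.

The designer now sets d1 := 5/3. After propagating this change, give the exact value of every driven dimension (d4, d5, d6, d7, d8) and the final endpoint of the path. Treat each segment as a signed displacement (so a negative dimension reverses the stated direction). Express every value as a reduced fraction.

d4 = 34
d5 = 45
d6 = -69
d7 = 135
d8 = 276
endpoint = (-140, 23)

Apply edit: d1 := 5/3
  d4 = d2*2 = 34
  d5 = d4 + d3 - 1 = 45
  d6 = 7 - d2*5 + d5/5 = -69
  d7 = d5*3 = 135
  d8 = 1 + d7*2 + d1*3 = 276
Walk from origin (0, 0):
  seg 1: up by d4 = 34 → (0, 34)
  seg 2: left by d2 = 17 → (-17, 34)
  seg 3: right by d3 = 12 → (-5, 34)
  seg 4: left by d7 = 135 → (-140, 34)
  seg 5: down by d5 = 45 → (-140, -11)
  seg 6: up by d4 = 34 → (-140, 23)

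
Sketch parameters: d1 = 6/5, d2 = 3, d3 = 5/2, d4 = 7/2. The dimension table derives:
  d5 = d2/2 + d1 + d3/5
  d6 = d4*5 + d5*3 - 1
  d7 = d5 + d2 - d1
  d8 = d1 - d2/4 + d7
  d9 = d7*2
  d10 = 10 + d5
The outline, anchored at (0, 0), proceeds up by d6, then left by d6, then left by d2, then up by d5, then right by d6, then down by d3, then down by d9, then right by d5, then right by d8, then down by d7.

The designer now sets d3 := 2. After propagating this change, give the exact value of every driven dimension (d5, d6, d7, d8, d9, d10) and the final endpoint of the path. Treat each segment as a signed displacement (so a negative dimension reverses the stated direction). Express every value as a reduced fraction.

d5 = 31/10
d6 = 129/5
d7 = 49/10
d8 = 107/20
d9 = 49/5
d10 = 131/10
endpoint = (109/20, 61/5)

Apply edit: d3 := 2
  d5 = d2/2 + d1 + d3/5 = 31/10
  d6 = d4*5 + d5*3 - 1 = 129/5
  d7 = d5 + d2 - d1 = 49/10
  d8 = d1 - d2/4 + d7 = 107/20
  d9 = d7*2 = 49/5
  d10 = 10 + d5 = 131/10
Walk from origin (0, 0):
  seg 1: up by d6 = 129/5 → (0, 129/5)
  seg 2: left by d6 = 129/5 → (-129/5, 129/5)
  seg 3: left by d2 = 3 → (-144/5, 129/5)
  seg 4: up by d5 = 31/10 → (-144/5, 289/10)
  seg 5: right by d6 = 129/5 → (-3, 289/10)
  seg 6: down by d3 = 2 → (-3, 269/10)
  seg 7: down by d9 = 49/5 → (-3, 171/10)
  seg 8: right by d5 = 31/10 → (1/10, 171/10)
  seg 9: right by d8 = 107/20 → (109/20, 171/10)
  seg 10: down by d7 = 49/10 → (109/20, 61/5)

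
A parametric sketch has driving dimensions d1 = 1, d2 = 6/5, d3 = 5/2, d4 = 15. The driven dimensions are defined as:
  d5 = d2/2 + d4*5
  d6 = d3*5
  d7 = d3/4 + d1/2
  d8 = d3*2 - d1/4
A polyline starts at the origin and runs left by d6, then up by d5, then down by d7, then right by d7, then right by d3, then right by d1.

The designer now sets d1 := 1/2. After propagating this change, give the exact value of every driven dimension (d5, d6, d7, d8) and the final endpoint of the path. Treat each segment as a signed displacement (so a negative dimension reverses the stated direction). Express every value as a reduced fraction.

d5 = 378/5
d6 = 25/2
d7 = 7/8
d8 = 39/8
endpoint = (-69/8, 2989/40)

Apply edit: d1 := 1/2
  d5 = d2/2 + d4*5 = 378/5
  d6 = d3*5 = 25/2
  d7 = d3/4 + d1/2 = 7/8
  d8 = d3*2 - d1/4 = 39/8
Walk from origin (0, 0):
  seg 1: left by d6 = 25/2 → (-25/2, 0)
  seg 2: up by d5 = 378/5 → (-25/2, 378/5)
  seg 3: down by d7 = 7/8 → (-25/2, 2989/40)
  seg 4: right by d7 = 7/8 → (-93/8, 2989/40)
  seg 5: right by d3 = 5/2 → (-73/8, 2989/40)
  seg 6: right by d1 = 1/2 → (-69/8, 2989/40)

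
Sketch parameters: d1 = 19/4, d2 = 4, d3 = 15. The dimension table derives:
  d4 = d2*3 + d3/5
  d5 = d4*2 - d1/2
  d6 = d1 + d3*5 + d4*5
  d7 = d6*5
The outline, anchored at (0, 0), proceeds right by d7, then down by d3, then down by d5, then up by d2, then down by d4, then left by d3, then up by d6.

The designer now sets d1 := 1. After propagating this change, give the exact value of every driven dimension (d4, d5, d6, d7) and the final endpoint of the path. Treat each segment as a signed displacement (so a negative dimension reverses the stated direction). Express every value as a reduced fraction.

Apply edit: d1 := 1
  d4 = d2*3 + d3/5 = 15
  d5 = d4*2 - d1/2 = 59/2
  d6 = d1 + d3*5 + d4*5 = 151
  d7 = d6*5 = 755
Walk from origin (0, 0):
  seg 1: right by d7 = 755 → (755, 0)
  seg 2: down by d3 = 15 → (755, -15)
  seg 3: down by d5 = 59/2 → (755, -89/2)
  seg 4: up by d2 = 4 → (755, -81/2)
  seg 5: down by d4 = 15 → (755, -111/2)
  seg 6: left by d3 = 15 → (740, -111/2)
  seg 7: up by d6 = 151 → (740, 191/2)

d4 = 15
d5 = 59/2
d6 = 151
d7 = 755
endpoint = (740, 191/2)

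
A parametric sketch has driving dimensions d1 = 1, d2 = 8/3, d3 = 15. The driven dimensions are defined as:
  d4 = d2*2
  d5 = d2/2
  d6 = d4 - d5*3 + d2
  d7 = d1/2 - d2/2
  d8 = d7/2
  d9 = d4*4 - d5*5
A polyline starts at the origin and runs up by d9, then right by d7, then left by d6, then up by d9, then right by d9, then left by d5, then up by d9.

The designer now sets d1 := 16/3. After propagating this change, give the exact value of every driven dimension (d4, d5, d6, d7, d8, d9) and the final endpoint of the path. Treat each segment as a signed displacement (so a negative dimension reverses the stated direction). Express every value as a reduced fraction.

Apply edit: d1 := 16/3
  d4 = d2*2 = 16/3
  d5 = d2/2 = 4/3
  d6 = d4 - d5*3 + d2 = 4
  d7 = d1/2 - d2/2 = 4/3
  d8 = d7/2 = 2/3
  d9 = d4*4 - d5*5 = 44/3
Walk from origin (0, 0):
  seg 1: up by d9 = 44/3 → (0, 44/3)
  seg 2: right by d7 = 4/3 → (4/3, 44/3)
  seg 3: left by d6 = 4 → (-8/3, 44/3)
  seg 4: up by d9 = 44/3 → (-8/3, 88/3)
  seg 5: right by d9 = 44/3 → (12, 88/3)
  seg 6: left by d5 = 4/3 → (32/3, 88/3)
  seg 7: up by d9 = 44/3 → (32/3, 44)

d4 = 16/3
d5 = 4/3
d6 = 4
d7 = 4/3
d8 = 2/3
d9 = 44/3
endpoint = (32/3, 44)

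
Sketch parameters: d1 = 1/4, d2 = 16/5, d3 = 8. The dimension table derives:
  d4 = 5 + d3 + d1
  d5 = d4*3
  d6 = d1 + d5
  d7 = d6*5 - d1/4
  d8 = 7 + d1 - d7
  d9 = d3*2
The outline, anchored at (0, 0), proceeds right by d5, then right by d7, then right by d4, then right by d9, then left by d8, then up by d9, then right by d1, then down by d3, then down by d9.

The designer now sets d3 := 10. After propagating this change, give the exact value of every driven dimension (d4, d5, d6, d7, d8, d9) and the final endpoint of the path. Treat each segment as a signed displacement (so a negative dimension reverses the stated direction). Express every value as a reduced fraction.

Apply edit: d3 := 10
  d4 = 5 + d3 + d1 = 61/4
  d5 = d4*3 = 183/4
  d6 = d1 + d5 = 46
  d7 = d6*5 - d1/4 = 3679/16
  d8 = 7 + d1 - d7 = -3563/16
  d9 = d3*2 = 20
Walk from origin (0, 0):
  seg 1: right by d5 = 183/4 → (183/4, 0)
  seg 2: right by d7 = 3679/16 → (4411/16, 0)
  seg 3: right by d4 = 61/4 → (4655/16, 0)
  seg 4: right by d9 = 20 → (4975/16, 0)
  seg 5: left by d8 = -3563/16 → (4269/8, 0)
  seg 6: up by d9 = 20 → (4269/8, 20)
  seg 7: right by d1 = 1/4 → (4271/8, 20)
  seg 8: down by d3 = 10 → (4271/8, 10)
  seg 9: down by d9 = 20 → (4271/8, -10)

d4 = 61/4
d5 = 183/4
d6 = 46
d7 = 3679/16
d8 = -3563/16
d9 = 20
endpoint = (4271/8, -10)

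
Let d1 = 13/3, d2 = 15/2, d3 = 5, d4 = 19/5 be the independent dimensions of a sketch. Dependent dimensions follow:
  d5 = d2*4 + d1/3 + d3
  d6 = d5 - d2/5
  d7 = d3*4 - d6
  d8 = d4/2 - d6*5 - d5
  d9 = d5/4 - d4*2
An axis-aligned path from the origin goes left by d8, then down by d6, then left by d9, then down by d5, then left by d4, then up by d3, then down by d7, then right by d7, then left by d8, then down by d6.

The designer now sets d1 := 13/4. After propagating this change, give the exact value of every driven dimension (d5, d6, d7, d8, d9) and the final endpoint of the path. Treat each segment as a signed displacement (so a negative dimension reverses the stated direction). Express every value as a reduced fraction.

Apply edit: d1 := 13/4
  d5 = d2*4 + d1/3 + d3 = 433/12
  d6 = d5 - d2/5 = 415/12
  d7 = d3*4 - d6 = -175/12
  d8 = d4/2 - d6*5 - d5 = -2071/10
  d9 = d5/4 - d4*2 = 341/240
Walk from origin (0, 0):
  seg 1: left by d8 = -2071/10 → (2071/10, 0)
  seg 2: down by d6 = 415/12 → (2071/10, -415/12)
  seg 3: left by d9 = 341/240 → (49363/240, -415/12)
  seg 4: down by d5 = 433/12 → (49363/240, -212/3)
  seg 5: left by d4 = 19/5 → (48451/240, -212/3)
  seg 6: up by d3 = 5 → (48451/240, -197/3)
  seg 7: down by d7 = -175/12 → (48451/240, -613/12)
  seg 8: right by d7 = -175/12 → (44951/240, -613/12)
  seg 9: left by d8 = -2071/10 → (18931/48, -613/12)
  seg 10: down by d6 = 415/12 → (18931/48, -257/3)

d5 = 433/12
d6 = 415/12
d7 = -175/12
d8 = -2071/10
d9 = 341/240
endpoint = (18931/48, -257/3)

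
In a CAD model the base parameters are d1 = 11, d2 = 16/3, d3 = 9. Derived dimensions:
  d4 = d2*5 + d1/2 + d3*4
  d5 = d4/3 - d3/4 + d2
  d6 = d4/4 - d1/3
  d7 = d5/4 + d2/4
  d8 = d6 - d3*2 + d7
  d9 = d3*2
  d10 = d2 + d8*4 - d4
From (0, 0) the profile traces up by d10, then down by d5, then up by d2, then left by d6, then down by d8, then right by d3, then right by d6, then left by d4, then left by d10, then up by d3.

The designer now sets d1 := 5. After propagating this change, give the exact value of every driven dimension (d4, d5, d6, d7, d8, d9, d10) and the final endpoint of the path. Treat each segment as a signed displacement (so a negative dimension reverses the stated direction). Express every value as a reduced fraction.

Apply edit: d1 := 5
  d4 = d2*5 + d1/2 + d3*4 = 391/6
  d5 = d4/3 - d3/4 + d2 = 893/36
  d6 = d4/4 - d1/3 = 117/8
  d7 = d5/4 + d2/4 = 1085/144
  d8 = d6 - d3*2 + d7 = 599/144
  d9 = d3*2 = 18
  d10 = d2 + d8*4 - d4 = -1555/36
Walk from origin (0, 0):
  seg 1: up by d10 = -1555/36 → (0, -1555/36)
  seg 2: down by d5 = 893/36 → (0, -68)
  seg 3: up by d2 = 16/3 → (0, -188/3)
  seg 4: left by d6 = 117/8 → (-117/8, -188/3)
  seg 5: down by d8 = 599/144 → (-117/8, -9623/144)
  seg 6: right by d3 = 9 → (-45/8, -9623/144)
  seg 7: right by d6 = 117/8 → (9, -9623/144)
  seg 8: left by d4 = 391/6 → (-337/6, -9623/144)
  seg 9: left by d10 = -1555/36 → (-467/36, -9623/144)
  seg 10: up by d3 = 9 → (-467/36, -8327/144)

d4 = 391/6
d5 = 893/36
d6 = 117/8
d7 = 1085/144
d8 = 599/144
d9 = 18
d10 = -1555/36
endpoint = (-467/36, -8327/144)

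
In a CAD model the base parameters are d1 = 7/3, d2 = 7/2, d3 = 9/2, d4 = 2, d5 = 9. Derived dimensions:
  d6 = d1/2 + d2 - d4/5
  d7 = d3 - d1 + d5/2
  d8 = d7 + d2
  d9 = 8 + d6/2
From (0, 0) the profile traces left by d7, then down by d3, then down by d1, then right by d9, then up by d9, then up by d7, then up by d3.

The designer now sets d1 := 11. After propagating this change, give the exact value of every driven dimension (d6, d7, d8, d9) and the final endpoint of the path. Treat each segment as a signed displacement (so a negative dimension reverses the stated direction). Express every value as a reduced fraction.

Apply edit: d1 := 11
  d6 = d1/2 + d2 - d4/5 = 43/5
  d7 = d3 - d1 + d5/2 = -2
  d8 = d7 + d2 = 3/2
  d9 = 8 + d6/2 = 123/10
Walk from origin (0, 0):
  seg 1: left by d7 = -2 → (2, 0)
  seg 2: down by d3 = 9/2 → (2, -9/2)
  seg 3: down by d1 = 11 → (2, -31/2)
  seg 4: right by d9 = 123/10 → (143/10, -31/2)
  seg 5: up by d9 = 123/10 → (143/10, -16/5)
  seg 6: up by d7 = -2 → (143/10, -26/5)
  seg 7: up by d3 = 9/2 → (143/10, -7/10)

d6 = 43/5
d7 = -2
d8 = 3/2
d9 = 123/10
endpoint = (143/10, -7/10)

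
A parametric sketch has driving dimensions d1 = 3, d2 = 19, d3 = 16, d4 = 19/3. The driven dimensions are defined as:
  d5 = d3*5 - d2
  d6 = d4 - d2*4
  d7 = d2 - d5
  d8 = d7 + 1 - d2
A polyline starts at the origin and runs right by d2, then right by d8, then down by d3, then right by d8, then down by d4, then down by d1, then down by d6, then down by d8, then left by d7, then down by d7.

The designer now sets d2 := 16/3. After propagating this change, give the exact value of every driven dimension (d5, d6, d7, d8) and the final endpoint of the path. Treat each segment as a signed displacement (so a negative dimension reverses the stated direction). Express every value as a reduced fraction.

d5 = 224/3
d6 = -15
d7 = -208/3
d8 = -221/3
endpoint = (-218/3, 398/3)

Apply edit: d2 := 16/3
  d5 = d3*5 - d2 = 224/3
  d6 = d4 - d2*4 = -15
  d7 = d2 - d5 = -208/3
  d8 = d7 + 1 - d2 = -221/3
Walk from origin (0, 0):
  seg 1: right by d2 = 16/3 → (16/3, 0)
  seg 2: right by d8 = -221/3 → (-205/3, 0)
  seg 3: down by d3 = 16 → (-205/3, -16)
  seg 4: right by d8 = -221/3 → (-142, -16)
  seg 5: down by d4 = 19/3 → (-142, -67/3)
  seg 6: down by d1 = 3 → (-142, -76/3)
  seg 7: down by d6 = -15 → (-142, -31/3)
  seg 8: down by d8 = -221/3 → (-142, 190/3)
  seg 9: left by d7 = -208/3 → (-218/3, 190/3)
  seg 10: down by d7 = -208/3 → (-218/3, 398/3)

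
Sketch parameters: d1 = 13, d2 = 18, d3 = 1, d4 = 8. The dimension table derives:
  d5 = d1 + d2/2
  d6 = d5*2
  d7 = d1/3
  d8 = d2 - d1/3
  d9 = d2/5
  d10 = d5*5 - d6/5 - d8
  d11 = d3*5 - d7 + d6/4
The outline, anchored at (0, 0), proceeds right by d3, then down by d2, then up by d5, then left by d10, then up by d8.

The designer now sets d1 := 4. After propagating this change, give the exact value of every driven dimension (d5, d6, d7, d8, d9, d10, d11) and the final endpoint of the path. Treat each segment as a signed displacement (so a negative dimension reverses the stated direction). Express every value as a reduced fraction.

d5 = 13
d6 = 26
d7 = 4/3
d8 = 50/3
d9 = 18/5
d10 = 647/15
d11 = 61/6
endpoint = (-632/15, 35/3)

Apply edit: d1 := 4
  d5 = d1 + d2/2 = 13
  d6 = d5*2 = 26
  d7 = d1/3 = 4/3
  d8 = d2 - d1/3 = 50/3
  d9 = d2/5 = 18/5
  d10 = d5*5 - d6/5 - d8 = 647/15
  d11 = d3*5 - d7 + d6/4 = 61/6
Walk from origin (0, 0):
  seg 1: right by d3 = 1 → (1, 0)
  seg 2: down by d2 = 18 → (1, -18)
  seg 3: up by d5 = 13 → (1, -5)
  seg 4: left by d10 = 647/15 → (-632/15, -5)
  seg 5: up by d8 = 50/3 → (-632/15, 35/3)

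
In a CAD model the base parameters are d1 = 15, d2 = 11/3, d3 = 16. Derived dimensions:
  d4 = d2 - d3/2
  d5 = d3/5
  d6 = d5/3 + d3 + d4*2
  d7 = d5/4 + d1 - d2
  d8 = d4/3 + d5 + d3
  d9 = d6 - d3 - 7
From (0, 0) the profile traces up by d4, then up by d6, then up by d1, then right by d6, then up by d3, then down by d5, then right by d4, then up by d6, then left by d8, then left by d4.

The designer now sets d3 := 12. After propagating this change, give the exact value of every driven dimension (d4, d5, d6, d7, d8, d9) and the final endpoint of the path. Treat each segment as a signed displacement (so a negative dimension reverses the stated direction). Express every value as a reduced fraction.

d4 = -7/3
d5 = 12/5
d6 = 122/15
d7 = 179/15
d8 = 613/45
d9 = -163/15
endpoint = (-247/45, 578/15)

Apply edit: d3 := 12
  d4 = d2 - d3/2 = -7/3
  d5 = d3/5 = 12/5
  d6 = d5/3 + d3 + d4*2 = 122/15
  d7 = d5/4 + d1 - d2 = 179/15
  d8 = d4/3 + d5 + d3 = 613/45
  d9 = d6 - d3 - 7 = -163/15
Walk from origin (0, 0):
  seg 1: up by d4 = -7/3 → (0, -7/3)
  seg 2: up by d6 = 122/15 → (0, 29/5)
  seg 3: up by d1 = 15 → (0, 104/5)
  seg 4: right by d6 = 122/15 → (122/15, 104/5)
  seg 5: up by d3 = 12 → (122/15, 164/5)
  seg 6: down by d5 = 12/5 → (122/15, 152/5)
  seg 7: right by d4 = -7/3 → (29/5, 152/5)
  seg 8: up by d6 = 122/15 → (29/5, 578/15)
  seg 9: left by d8 = 613/45 → (-352/45, 578/15)
  seg 10: left by d4 = -7/3 → (-247/45, 578/15)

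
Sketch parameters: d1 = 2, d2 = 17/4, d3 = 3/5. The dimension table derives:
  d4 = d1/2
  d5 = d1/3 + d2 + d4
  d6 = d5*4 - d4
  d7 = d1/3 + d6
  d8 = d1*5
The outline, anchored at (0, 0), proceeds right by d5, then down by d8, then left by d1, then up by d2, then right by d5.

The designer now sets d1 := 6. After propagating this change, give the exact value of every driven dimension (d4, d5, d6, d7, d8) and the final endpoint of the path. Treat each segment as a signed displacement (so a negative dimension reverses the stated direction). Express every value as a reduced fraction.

d4 = 3
d5 = 37/4
d6 = 34
d7 = 36
d8 = 30
endpoint = (25/2, -103/4)

Apply edit: d1 := 6
  d4 = d1/2 = 3
  d5 = d1/3 + d2 + d4 = 37/4
  d6 = d5*4 - d4 = 34
  d7 = d1/3 + d6 = 36
  d8 = d1*5 = 30
Walk from origin (0, 0):
  seg 1: right by d5 = 37/4 → (37/4, 0)
  seg 2: down by d8 = 30 → (37/4, -30)
  seg 3: left by d1 = 6 → (13/4, -30)
  seg 4: up by d2 = 17/4 → (13/4, -103/4)
  seg 5: right by d5 = 37/4 → (25/2, -103/4)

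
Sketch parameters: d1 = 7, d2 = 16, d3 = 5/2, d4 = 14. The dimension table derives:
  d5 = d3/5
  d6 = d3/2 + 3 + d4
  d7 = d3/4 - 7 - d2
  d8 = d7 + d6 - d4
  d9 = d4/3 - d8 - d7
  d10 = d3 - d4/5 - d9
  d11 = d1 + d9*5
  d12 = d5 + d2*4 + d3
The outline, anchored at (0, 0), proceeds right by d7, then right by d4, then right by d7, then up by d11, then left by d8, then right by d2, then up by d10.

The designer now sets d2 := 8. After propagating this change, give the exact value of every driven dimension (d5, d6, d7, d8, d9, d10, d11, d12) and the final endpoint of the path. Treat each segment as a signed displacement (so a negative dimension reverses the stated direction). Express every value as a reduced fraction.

Apply edit: d2 := 8
  d5 = d3/5 = 1/2
  d6 = d3/2 + 3 + d4 = 73/4
  d7 = d3/4 - 7 - d2 = -115/8
  d8 = d7 + d6 - d4 = -81/8
  d9 = d4/3 - d8 - d7 = 175/6
  d10 = d3 - d4/5 - d9 = -442/15
  d11 = d1 + d9*5 = 917/6
  d12 = d5 + d2*4 + d3 = 35
Walk from origin (0, 0):
  seg 1: right by d7 = -115/8 → (-115/8, 0)
  seg 2: right by d4 = 14 → (-3/8, 0)
  seg 3: right by d7 = -115/8 → (-59/4, 0)
  seg 4: up by d11 = 917/6 → (-59/4, 917/6)
  seg 5: left by d8 = -81/8 → (-37/8, 917/6)
  seg 6: right by d2 = 8 → (27/8, 917/6)
  seg 7: up by d10 = -442/15 → (27/8, 3701/30)

d5 = 1/2
d6 = 73/4
d7 = -115/8
d8 = -81/8
d9 = 175/6
d10 = -442/15
d11 = 917/6
d12 = 35
endpoint = (27/8, 3701/30)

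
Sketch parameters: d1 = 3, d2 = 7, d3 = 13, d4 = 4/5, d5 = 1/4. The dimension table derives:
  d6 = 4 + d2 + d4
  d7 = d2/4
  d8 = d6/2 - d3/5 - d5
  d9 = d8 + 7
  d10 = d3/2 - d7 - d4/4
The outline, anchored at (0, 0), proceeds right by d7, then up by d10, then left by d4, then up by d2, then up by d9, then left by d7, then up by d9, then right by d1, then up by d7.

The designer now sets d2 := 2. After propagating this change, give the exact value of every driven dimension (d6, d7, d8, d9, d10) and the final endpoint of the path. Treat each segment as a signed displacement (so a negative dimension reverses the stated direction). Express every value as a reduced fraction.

d6 = 34/5
d7 = 1/2
d8 = 11/20
d9 = 151/20
d10 = 29/5
endpoint = (11/5, 117/5)

Apply edit: d2 := 2
  d6 = 4 + d2 + d4 = 34/5
  d7 = d2/4 = 1/2
  d8 = d6/2 - d3/5 - d5 = 11/20
  d9 = d8 + 7 = 151/20
  d10 = d3/2 - d7 - d4/4 = 29/5
Walk from origin (0, 0):
  seg 1: right by d7 = 1/2 → (1/2, 0)
  seg 2: up by d10 = 29/5 → (1/2, 29/5)
  seg 3: left by d4 = 4/5 → (-3/10, 29/5)
  seg 4: up by d2 = 2 → (-3/10, 39/5)
  seg 5: up by d9 = 151/20 → (-3/10, 307/20)
  seg 6: left by d7 = 1/2 → (-4/5, 307/20)
  seg 7: up by d9 = 151/20 → (-4/5, 229/10)
  seg 8: right by d1 = 3 → (11/5, 229/10)
  seg 9: up by d7 = 1/2 → (11/5, 117/5)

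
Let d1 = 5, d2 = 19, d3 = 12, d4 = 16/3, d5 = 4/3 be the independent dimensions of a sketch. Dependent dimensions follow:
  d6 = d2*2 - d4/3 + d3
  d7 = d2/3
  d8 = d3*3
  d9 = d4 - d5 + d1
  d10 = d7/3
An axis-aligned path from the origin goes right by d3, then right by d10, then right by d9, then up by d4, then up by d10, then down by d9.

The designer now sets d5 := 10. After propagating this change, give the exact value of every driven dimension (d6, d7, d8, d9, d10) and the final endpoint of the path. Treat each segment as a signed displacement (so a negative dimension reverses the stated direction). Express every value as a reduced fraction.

Apply edit: d5 := 10
  d6 = d2*2 - d4/3 + d3 = 434/9
  d7 = d2/3 = 19/3
  d8 = d3*3 = 36
  d9 = d4 - d5 + d1 = 1/3
  d10 = d7/3 = 19/9
Walk from origin (0, 0):
  seg 1: right by d3 = 12 → (12, 0)
  seg 2: right by d10 = 19/9 → (127/9, 0)
  seg 3: right by d9 = 1/3 → (130/9, 0)
  seg 4: up by d4 = 16/3 → (130/9, 16/3)
  seg 5: up by d10 = 19/9 → (130/9, 67/9)
  seg 6: down by d9 = 1/3 → (130/9, 64/9)

d6 = 434/9
d7 = 19/3
d8 = 36
d9 = 1/3
d10 = 19/9
endpoint = (130/9, 64/9)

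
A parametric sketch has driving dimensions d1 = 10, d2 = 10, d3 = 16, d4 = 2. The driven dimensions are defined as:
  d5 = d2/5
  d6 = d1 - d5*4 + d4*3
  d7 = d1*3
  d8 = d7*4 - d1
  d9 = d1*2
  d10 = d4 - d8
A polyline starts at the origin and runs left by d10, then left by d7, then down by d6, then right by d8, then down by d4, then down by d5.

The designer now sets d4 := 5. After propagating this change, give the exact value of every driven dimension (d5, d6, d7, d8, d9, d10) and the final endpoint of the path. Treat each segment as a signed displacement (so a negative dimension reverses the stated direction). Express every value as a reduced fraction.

d5 = 2
d6 = 17
d7 = 30
d8 = 110
d9 = 20
d10 = -105
endpoint = (185, -24)

Apply edit: d4 := 5
  d5 = d2/5 = 2
  d6 = d1 - d5*4 + d4*3 = 17
  d7 = d1*3 = 30
  d8 = d7*4 - d1 = 110
  d9 = d1*2 = 20
  d10 = d4 - d8 = -105
Walk from origin (0, 0):
  seg 1: left by d10 = -105 → (105, 0)
  seg 2: left by d7 = 30 → (75, 0)
  seg 3: down by d6 = 17 → (75, -17)
  seg 4: right by d8 = 110 → (185, -17)
  seg 5: down by d4 = 5 → (185, -22)
  seg 6: down by d5 = 2 → (185, -24)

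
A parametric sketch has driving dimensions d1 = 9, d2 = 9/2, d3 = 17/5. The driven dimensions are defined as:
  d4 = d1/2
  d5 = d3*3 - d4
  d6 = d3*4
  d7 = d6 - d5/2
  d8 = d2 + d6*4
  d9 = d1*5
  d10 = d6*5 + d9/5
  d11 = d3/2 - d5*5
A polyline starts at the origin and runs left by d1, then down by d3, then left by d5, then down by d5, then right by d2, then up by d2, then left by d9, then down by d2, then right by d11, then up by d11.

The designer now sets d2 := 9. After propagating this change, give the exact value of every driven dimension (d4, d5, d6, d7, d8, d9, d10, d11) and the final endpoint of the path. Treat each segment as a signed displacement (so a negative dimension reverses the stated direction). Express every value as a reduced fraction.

d4 = 9/2
d5 = 57/10
d6 = 68/5
d7 = 43/4
d8 = 317/5
d9 = 45
d10 = 77
d11 = -134/5
endpoint = (-155/2, -359/10)

Apply edit: d2 := 9
  d4 = d1/2 = 9/2
  d5 = d3*3 - d4 = 57/10
  d6 = d3*4 = 68/5
  d7 = d6 - d5/2 = 43/4
  d8 = d2 + d6*4 = 317/5
  d9 = d1*5 = 45
  d10 = d6*5 + d9/5 = 77
  d11 = d3/2 - d5*5 = -134/5
Walk from origin (0, 0):
  seg 1: left by d1 = 9 → (-9, 0)
  seg 2: down by d3 = 17/5 → (-9, -17/5)
  seg 3: left by d5 = 57/10 → (-147/10, -17/5)
  seg 4: down by d5 = 57/10 → (-147/10, -91/10)
  seg 5: right by d2 = 9 → (-57/10, -91/10)
  seg 6: up by d2 = 9 → (-57/10, -1/10)
  seg 7: left by d9 = 45 → (-507/10, -1/10)
  seg 8: down by d2 = 9 → (-507/10, -91/10)
  seg 9: right by d11 = -134/5 → (-155/2, -91/10)
  seg 10: up by d11 = -134/5 → (-155/2, -359/10)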